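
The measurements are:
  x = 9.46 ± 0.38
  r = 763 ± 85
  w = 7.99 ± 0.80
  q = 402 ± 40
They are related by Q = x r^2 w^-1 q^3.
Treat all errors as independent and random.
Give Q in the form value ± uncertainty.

Relative error in a monomial: (δQ/Q)² = Σ (nᵢ · δxᵢ/xᵢ)².
  (1·δx/x)² = (1×0.0402)² = 0.00161;  (2·δr/r)² = (2×0.111)² = 0.0496;  (-1·δw/w)² = (-1×0.100)² = 0.0100;  (3·δq/q)² = (3×0.0995)² = 0.0891
δQ/Q = √(0.150) = 0.388
Q = 4.48e+13, so δQ = 0.388 × 4.48e+13 = 1.74e+13.

(4.48 ± 1.74) × 10^13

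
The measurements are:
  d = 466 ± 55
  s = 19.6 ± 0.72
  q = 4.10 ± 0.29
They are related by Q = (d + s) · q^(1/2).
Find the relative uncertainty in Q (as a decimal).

0.119

Let u = d + s = 486. δu = √(δd² + δs²) = √(3020 + 0.518) = 55.0, so δu/u = 0.113.
Q is then a monomial in u, q:
δQ/Q = √((δu/u)² + (½·δq/q)²) = √(0.0128 + 0.00125) = 0.119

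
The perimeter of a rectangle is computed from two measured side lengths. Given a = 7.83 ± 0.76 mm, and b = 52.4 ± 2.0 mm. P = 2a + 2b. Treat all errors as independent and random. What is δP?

Each term contributes (cᵢ δxᵢ)² to (δP)²:
  (2·δa)² = 2.31;  (2·δb)² = 16.0
δP = √(18.3) = 4.28 mm

4.28 mm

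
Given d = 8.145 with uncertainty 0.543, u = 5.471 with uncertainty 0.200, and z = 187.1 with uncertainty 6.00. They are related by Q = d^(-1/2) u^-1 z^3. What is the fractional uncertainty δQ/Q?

Products/powers → add relative errors in quadrature, weighted by exponent:
  (−½·δd/d)² = (-0.5×0.0667)² = 0.00111;  (-1·δu/u)² = (-1×0.0366)² = 0.00134;  (3·δz/z)² = (3×0.0321)² = 0.00926
δQ/Q = √(0.0117) = 0.108

0.108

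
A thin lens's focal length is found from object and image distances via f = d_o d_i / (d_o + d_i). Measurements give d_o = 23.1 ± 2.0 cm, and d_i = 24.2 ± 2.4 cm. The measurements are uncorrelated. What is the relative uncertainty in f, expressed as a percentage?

6.56%

∂f/∂d_o = (d_i/(d_o+d_i))² = 0.262;  ∂f/∂d_i = (d_o/(d_o+d_i))² = 0.239
δf = √((∂f/∂d_o · δd_o)² + (∂f/∂d_i · δd_i)²) = √(0.274 + 0.328) = 0.776 cm
f = 11.8 cm, so δf/f = 0.776/11.8 = 0.0656.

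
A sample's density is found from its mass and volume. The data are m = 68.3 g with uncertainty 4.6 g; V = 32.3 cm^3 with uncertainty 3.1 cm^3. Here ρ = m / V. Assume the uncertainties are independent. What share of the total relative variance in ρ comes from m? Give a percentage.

(δρ/ρ)² = (1·δm/m)² + (-1·δV/V)²
  m term: (1×0.0673)² = 0.00454
  V term: (-1×0.0960)² = 0.00921
Total = 0.0137. Share from m = 0.00454/0.0137 = 0.330.

33.0%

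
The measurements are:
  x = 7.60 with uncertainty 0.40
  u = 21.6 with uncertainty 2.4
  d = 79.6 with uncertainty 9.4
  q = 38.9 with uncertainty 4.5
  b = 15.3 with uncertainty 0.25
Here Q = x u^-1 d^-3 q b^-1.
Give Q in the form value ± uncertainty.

(1.77 ± 0.697) × 10^-6

Products/powers → add relative errors in quadrature, weighted by exponent:
  (1·δx/x)² = (1×0.0526)² = 0.00277;  (-1·δu/u)² = (-1×0.111)² = 0.0123;  (-3·δd/d)² = (-3×0.118)² = 0.126;  (1·δq/q)² = (1×0.116)² = 0.0134;  (-1·δb/b)² = (-1×0.0163)² = 0.000267
δQ/Q = √(0.154) = 0.393
Q = 1.77e-06, so δQ = 0.393 × 1.77e-06 = 6.97e-07.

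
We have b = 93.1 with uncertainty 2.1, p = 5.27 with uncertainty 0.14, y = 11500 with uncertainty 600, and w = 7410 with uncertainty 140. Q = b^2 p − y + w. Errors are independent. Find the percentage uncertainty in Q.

5.94%

Let h = b^2·p = 45700. δh/h = √((2·δb/b)² + (1·δp/p)²) = √(0.00204 + 0.000706) = 0.0524, so δh = 2390.
Q = h − y + w: δQ = √(δh² + δy² + δw²) = √(5.72e+06 + 3.6e+05 + 19600) = 2470
Q = 41600, so δQ/Q = 2470/41600 = 0.0594.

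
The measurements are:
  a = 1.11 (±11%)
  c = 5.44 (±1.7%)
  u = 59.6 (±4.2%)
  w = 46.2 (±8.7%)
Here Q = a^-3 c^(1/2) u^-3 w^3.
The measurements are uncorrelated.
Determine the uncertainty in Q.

0.349

Q is a product of powers, so relative uncertainties combine in quadrature:
  (-3·δa/a)² = (-3×0.110)² = 0.109;  (½·δc/c)² = (0.5×0.0170)² = 7.23e-05;  (-3·δu/u)² = (-3×0.0420)² = 0.0159;  (3·δw/w)² = (3×0.0870)² = 0.0681
δQ/Q = √(0.193) = 0.439
Q = 0.794, so δQ = 0.439 × 0.794 = 0.349.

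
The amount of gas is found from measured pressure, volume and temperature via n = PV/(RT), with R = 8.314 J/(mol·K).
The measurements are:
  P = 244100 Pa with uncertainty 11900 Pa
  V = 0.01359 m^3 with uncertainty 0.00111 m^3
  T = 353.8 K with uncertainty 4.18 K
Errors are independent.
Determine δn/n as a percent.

9.59%

Each factor contributes (exponent × relative error)² to (δn/n)²:
  (1·δP/P)² = (1×0.0488)² = 0.00238;  (1·δV/V)² = (1×0.0817)² = 0.00667;  (-1·δT/T)² = (-1×0.0118)² = 0.000140
δn/n = √(0.00919) = 0.0959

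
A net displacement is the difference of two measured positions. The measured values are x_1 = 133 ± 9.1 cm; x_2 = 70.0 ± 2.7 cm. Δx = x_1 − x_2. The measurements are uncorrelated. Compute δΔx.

9.49 cm

For a sum/difference, combine absolute errors in quadrature:
  (δx_1)² = 82.8;  (δx_2)² = 7.29
δΔx = √(90.1) = 9.49 cm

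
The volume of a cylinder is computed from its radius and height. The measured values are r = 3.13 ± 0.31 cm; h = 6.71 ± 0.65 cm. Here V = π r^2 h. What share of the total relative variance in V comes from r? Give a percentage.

(δV/V)² = (2·δr/r)² + (1·δh/h)²
  r term: (2×0.0990)² = 0.0392
  h term: (1×0.0969)² = 0.00938
Total = 0.0486. Share from r = 0.0392/0.0486 = 0.807.

80.7%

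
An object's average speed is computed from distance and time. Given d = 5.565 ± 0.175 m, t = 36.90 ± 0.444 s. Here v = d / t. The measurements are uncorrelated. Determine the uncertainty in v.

v is a product of powers, so relative uncertainties combine in quadrature:
  (1·δd/d)² = (1×0.0314)² = 0.000989;  (-1·δt/t)² = (-1×0.0120)² = 0.000145
δv/v = √(0.00113) = 0.0337
v = 0.1508 m/s, so δv = 0.0337 × 0.1508 = 0.00508 m/s.

0.00508 m/s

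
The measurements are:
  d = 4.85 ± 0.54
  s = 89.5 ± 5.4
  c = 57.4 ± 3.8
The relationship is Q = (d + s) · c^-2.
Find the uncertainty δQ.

Let u = d + s = 94.3. δu = √(δd² + δs²) = √(0.292 + 29.2) = 5.43, so δu/u = 0.0575.
Q is then a monomial in u, c:
δQ/Q = √((δu/u)² + (-2·δc/c)²) = √(0.00331 + 0.0175) = 0.144
Q = 0.0286, so δQ = 0.144 × 0.0286 = 0.00413.

0.00413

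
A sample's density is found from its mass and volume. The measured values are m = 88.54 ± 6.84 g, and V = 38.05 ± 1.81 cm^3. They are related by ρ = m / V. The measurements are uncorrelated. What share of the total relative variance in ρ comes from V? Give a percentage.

(δρ/ρ)² = (1·δm/m)² + (-1·δV/V)²
  m term: (1×0.0773)² = 0.00597
  V term: (-1×0.0476)² = 0.00226
Total = 0.00823. Share from V = 0.00226/0.00823 = 0.275.

27.5%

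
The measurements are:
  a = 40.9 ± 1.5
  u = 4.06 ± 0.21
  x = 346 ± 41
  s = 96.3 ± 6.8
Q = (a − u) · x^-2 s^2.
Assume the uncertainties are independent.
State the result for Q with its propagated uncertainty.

2.85 ± 0.796

Let w = a − u = 36.8. δw = √(δa² + δu²) = √(2.25 + 0.0441) = 1.51, so δw/w = 0.0411.
Q is then a monomial in w, x, s:
δQ/Q = √((δw/w)² + (-2·δx/x)² + (2·δs/s)²) = √(0.00169 + 0.0562 + 0.0199) = 0.279
Q = 2.85, so δQ = 0.279 × 2.85 = 0.796.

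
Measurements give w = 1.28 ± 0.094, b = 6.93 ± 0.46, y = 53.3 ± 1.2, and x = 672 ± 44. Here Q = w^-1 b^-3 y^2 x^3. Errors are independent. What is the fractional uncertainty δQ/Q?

0.293

Since Q is a product/quotient, work with relative uncertainties:
  (-1·δw/w)² = (-1×0.0734)² = 0.00539;  (-3·δb/b)² = (-3×0.0664)² = 0.0397;  (2·δy/y)² = (2×0.0225)² = 0.00203;  (3·δx/x)² = (3×0.0655)² = 0.0386
δQ/Q = √(0.0857) = 0.293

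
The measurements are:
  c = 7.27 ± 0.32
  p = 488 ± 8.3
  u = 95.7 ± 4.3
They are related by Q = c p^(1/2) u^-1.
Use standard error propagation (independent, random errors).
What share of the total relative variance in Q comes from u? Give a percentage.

50.1%

(δQ/Q)² = (1·δc/c)² + (½·δp/p)² + (-1·δu/u)²
  c term: (1×0.0440)² = 0.00194
  p term: (0.5×0.0170)² = 7.23e-05
  u term: (-1×0.0449)² = 0.00202
Total = 0.00403. Share from u = 0.00202/0.00403 = 0.501.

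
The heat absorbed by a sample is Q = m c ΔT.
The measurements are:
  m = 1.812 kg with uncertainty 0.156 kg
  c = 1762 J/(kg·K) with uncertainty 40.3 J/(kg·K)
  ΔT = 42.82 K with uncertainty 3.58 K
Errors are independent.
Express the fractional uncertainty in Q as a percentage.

12.2%

Relative error in a monomial: (δQ/Q)² = Σ (nᵢ · δxᵢ/xᵢ)².
  (1·δm/m)² = (1×0.0861)² = 0.00741;  (1·δc/c)² = (1×0.0229)² = 0.000523;  (1·δΔT/ΔT)² = (1×0.0836)² = 0.00699
δQ/Q = √(0.0149) = 0.122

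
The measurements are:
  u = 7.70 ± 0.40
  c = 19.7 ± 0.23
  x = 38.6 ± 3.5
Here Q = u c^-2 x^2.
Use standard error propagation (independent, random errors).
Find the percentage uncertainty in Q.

19.0%

For a monomial Q ∝ u, c^-2, x^2, fractional errors add in quadrature:
  (1·δu/u)² = (1×0.0519)² = 0.00270;  (-2·δc/c)² = (-2×0.0117)² = 0.000545;  (2·δx/x)² = (2×0.0907)² = 0.0329
δQ/Q = √(0.0361) = 0.190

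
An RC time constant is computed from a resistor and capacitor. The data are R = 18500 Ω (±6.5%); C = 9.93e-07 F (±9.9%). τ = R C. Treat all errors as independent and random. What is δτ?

Relative error in a monomial: (δτ/τ)² = Σ (nᵢ · δxᵢ/xᵢ)².
  (1·δR/R)² = (1×0.0650)² = 0.00423;  (1·δC/C)² = (1×0.0990)² = 0.00980
δτ/τ = √(0.0140) = 0.118
τ = 0.0184 s, so δτ = 0.118 × 0.0184 = 0.00218 s.

0.00218 s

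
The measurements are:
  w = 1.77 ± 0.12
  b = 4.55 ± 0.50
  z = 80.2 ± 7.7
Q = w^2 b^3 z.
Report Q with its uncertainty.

Q is a product of powers, so relative uncertainties combine in quadrature:
  (2·δw/w)² = (2×0.0678)² = 0.0184;  (3·δb/b)² = (3×0.110)² = 0.109;  (1·δz/z)² = (1×0.0960)² = 0.00922
δQ/Q = √(0.136) = 0.369
Q = 23700, so δQ = 0.369 × 23700 = 8740.

23700 ± 8740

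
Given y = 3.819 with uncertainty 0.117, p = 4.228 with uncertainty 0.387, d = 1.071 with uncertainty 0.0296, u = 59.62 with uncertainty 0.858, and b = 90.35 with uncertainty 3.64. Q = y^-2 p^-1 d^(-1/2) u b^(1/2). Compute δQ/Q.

Since Q is a product/quotient, work with relative uncertainties:
  (-2·δy/y)² = (-2×0.0306)² = 0.00375;  (-1·δp/p)² = (-1×0.0915)² = 0.00838;  (−½·δd/d)² = (-0.5×0.0276)² = 0.000191;  (1·δu/u)² = (1×0.0144)² = 0.000207;  (½·δb/b)² = (0.5×0.0403)² = 0.000406
δQ/Q = √(0.0129) = 0.114

0.114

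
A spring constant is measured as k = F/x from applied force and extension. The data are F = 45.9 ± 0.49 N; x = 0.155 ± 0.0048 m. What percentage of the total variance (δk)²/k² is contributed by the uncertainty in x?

(δk/k)² = (1·δF/F)² + (-1·δx/x)²
  F term: (1×0.0107)² = 0.000114
  x term: (-1×0.0310)² = 0.000959
Total = 0.00107. Share from x = 0.000959/0.00107 = 0.894.

89.4%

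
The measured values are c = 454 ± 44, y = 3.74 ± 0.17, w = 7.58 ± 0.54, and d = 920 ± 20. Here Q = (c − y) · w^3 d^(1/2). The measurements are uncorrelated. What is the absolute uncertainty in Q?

1.4e+06

Let u = c − y = 450. δu = √(δc² + δy²) = √(1940 + 0.0289) = 44.0, so δu/u = 0.0977.
Q is then a monomial in u, w, d:
δQ/Q = √((δu/u)² + (3·δw/w)² + (½·δd/d)²) = √(0.00955 + 0.0457 + 0.000118) = 0.235
Q = 5.95e+06, so δQ = 0.235 × 5.95e+06 = 1.4e+06.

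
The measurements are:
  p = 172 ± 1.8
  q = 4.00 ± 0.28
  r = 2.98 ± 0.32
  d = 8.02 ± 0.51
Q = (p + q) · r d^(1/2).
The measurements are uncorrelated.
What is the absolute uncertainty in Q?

167

Let u = p + q = 176. δu = √(δp² + δq²) = √(3.24 + 0.0784) = 1.82, so δu/u = 0.0104.
Q is then a monomial in u, r, d:
δQ/Q = √((δu/u)² + (1·δr/r)² + (½·δd/d)²) = √(0.000107 + 0.0115 + 0.00101) = 0.112
Q = 1490, so δQ = 0.112 × 1490 = 167.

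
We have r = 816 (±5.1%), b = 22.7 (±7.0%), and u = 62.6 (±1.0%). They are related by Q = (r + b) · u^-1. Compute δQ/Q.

0.0507

Let w = r + b = 839. δw = √(δr² + δb²) = √(1730 + 2.52) = 41.6, so δw/w = 0.0497.
Q is then a monomial in w, u:
δQ/Q = √((δw/w)² + (-1·δu/u)²) = √(0.00247 + 0.000100) = 0.0507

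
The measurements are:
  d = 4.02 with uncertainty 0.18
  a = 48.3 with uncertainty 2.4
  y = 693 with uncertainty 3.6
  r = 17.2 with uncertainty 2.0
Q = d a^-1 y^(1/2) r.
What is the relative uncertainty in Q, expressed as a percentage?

13.4%

For a monomial Q ∝ d, a^-1, y^(1/2), r, fractional errors add in quadrature:
  (1·δd/d)² = (1×0.0448)² = 0.00200;  (-1·δa/a)² = (-1×0.0497)² = 0.00247;  (½·δy/y)² = (0.5×0.00519)² = 6.75e-06;  (1·δr/r)² = (1×0.116)² = 0.0135
δQ/Q = √(0.0180) = 0.134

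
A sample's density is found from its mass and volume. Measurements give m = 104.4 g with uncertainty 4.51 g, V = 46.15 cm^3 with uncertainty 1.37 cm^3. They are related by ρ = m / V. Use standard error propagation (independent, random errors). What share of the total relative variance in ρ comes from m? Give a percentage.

(δρ/ρ)² = (1·δm/m)² + (-1·δV/V)²
  m term: (1×0.0432)² = 0.00187
  V term: (-1×0.0297)² = 0.000881
Total = 0.00275. Share from m = 0.00187/0.00275 = 0.679.

67.9%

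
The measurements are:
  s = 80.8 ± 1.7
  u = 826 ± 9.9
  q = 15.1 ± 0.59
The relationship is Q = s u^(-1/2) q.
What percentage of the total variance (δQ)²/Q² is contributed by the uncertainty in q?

(δQ/Q)² = (1·δs/s)² + (−½·δu/u)² + (1·δq/q)²
  s term: (1×0.0210)² = 0.000443
  u term: (-0.5×0.0120)² = 3.59e-05
  q term: (1×0.0391)² = 0.00153
Total = 0.00201. Share from q = 0.00153/0.00201 = 0.761.

76.1%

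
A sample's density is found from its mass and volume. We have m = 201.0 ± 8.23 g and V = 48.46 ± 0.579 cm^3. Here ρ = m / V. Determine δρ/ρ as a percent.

Relative error in a monomial: (δρ/ρ)² = Σ (nᵢ · δxᵢ/xᵢ)².
  (1·δm/m)² = (1×0.0409)² = 0.00168;  (-1·δV/V)² = (-1×0.0119)² = 0.000143
δρ/ρ = √(0.00182) = 0.0427

4.27%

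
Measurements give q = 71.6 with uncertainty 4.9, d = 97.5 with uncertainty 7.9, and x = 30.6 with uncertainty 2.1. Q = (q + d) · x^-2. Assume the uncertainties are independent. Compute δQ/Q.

Let u = q + d = 169. δu = √(δq² + δd²) = √(24.0 + 62.4) = 9.30, so δu/u = 0.0550.
Q is then a monomial in u, x:
δQ/Q = √((δu/u)² + (-2·δx/x)²) = √(0.00302 + 0.0188) = 0.148

0.148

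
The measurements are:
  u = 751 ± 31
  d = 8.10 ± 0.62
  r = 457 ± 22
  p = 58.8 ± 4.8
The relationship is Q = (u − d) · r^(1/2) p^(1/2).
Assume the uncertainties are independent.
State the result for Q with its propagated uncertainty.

(1.22 ± 0.0769) × 10^5

Let w = u − d = 743. δw = √(δu² + δd²) = √(961 + 0.384) = 31.0, so δw/w = 0.0417.
Q is then a monomial in w, r, p:
δQ/Q = √((δw/w)² + (½·δr/r)² + (½·δp/p)²) = √(0.00174 + 0.000579 + 0.00167) = 0.0631
Q = 1.22e+05, so δQ = 0.0631 × 1.22e+05 = 7690.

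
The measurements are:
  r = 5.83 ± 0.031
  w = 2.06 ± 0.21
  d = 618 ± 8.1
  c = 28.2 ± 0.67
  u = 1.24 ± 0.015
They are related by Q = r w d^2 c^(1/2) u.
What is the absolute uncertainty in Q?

3.22e+06

Since Q is a product/quotient, work with relative uncertainties:
  (1·δr/r)² = (1×0.00532)² = 2.83e-05;  (1·δw/w)² = (1×0.102)² = 0.0104;  (2·δd/d)² = (2×0.0131)² = 0.000687;  (½·δc/c)² = (0.5×0.0238)² = 0.000141;  (1·δu/u)² = (1×0.0121)² = 0.000146
δQ/Q = √(0.0114) = 0.107
Q = 3.02e+07, so δQ = 0.107 × 3.02e+07 = 3.22e+06.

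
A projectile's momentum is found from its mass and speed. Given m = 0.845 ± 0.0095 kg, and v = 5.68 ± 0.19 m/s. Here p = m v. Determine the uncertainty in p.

0.169 kg·m/s

Products/powers → add relative errors in quadrature, weighted by exponent:
  (1·δm/m)² = (1×0.0112)² = 0.000126;  (1·δv/v)² = (1×0.0335)² = 0.00112
δp/p = √(0.00125) = 0.0353
p = 4.80 kg·m/s, so δp = 0.0353 × 4.80 = 0.169 kg·m/s.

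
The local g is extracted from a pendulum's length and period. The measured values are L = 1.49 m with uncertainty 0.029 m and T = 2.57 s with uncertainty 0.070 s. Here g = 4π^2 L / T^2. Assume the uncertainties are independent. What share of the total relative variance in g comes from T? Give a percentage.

88.7%

(δg/g)² = (1·δL/L)² + (-2·δT/T)²
  L term: (1×0.0195)² = 0.000379
  T term: (-2×0.0272)² = 0.00297
Total = 0.00335. Share from T = 0.00297/0.00335 = 0.887.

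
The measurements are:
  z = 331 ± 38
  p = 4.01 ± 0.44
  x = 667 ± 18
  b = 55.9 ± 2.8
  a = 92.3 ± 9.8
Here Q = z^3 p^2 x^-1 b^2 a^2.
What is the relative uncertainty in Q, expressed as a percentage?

Products/powers → add relative errors in quadrature, weighted by exponent:
  (3·δz/z)² = (3×0.115)² = 0.119;  (2·δp/p)² = (2×0.110)² = 0.0482;  (-1·δx/x)² = (-1×0.0270)² = 0.000728;  (2·δb/b)² = (2×0.0501)² = 0.0100;  (2·δa/a)² = (2×0.106)² = 0.0451
δQ/Q = √(0.223) = 0.472

47.2%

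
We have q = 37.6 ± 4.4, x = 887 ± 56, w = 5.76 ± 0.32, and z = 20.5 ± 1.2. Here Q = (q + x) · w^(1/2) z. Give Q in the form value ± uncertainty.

45500 ± 4040

Let u = q + x = 925. δu = √(δq² + δx²) = √(19.4 + 3140) = 56.2, so δu/u = 0.0608.
Q is then a monomial in u, w, z:
δQ/Q = √((δu/u)² + (½·δw/w)² + (1·δz/z)²) = √(0.00369 + 0.000772 + 0.00343) = 0.0888
Q = 45500, so δQ = 0.0888 × 45500 = 4040.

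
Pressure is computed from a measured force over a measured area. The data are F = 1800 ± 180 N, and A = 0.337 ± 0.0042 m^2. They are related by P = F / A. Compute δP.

Each factor contributes (exponent × relative error)² to (δP/P)²:
  (1·δF/F)² = (1×0.100)² = 0.0100;  (-1·δA/A)² = (-1×0.0125)² = 0.000155
δP/P = √(0.0102) = 0.101
P = 5340 Pa, so δP = 0.101 × 5340 = 538 Pa.

538 Pa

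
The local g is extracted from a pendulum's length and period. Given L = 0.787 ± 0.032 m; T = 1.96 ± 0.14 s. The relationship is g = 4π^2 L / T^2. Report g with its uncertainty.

8.09 ± 1.20 m/s^2

Since g is a product/quotient, work with relative uncertainties:
  (1·δL/L)² = (1×0.0407)² = 0.00165;  (-2·δT/T)² = (-2×0.0714)² = 0.0204
δg/g = √(0.0221) = 0.149
g = 8.09 m/s^2, so δg = 0.149 × 8.09 = 1.20 m/s^2.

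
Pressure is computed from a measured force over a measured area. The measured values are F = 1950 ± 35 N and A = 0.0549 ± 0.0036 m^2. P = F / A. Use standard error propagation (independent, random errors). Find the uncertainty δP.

2410 Pa

Relative error in a monomial: (δP/P)² = Σ (nᵢ · δxᵢ/xᵢ)².
  (1·δF/F)² = (1×0.0179)² = 0.000322;  (-1·δA/A)² = (-1×0.0656)² = 0.00430
δP/P = √(0.00462) = 0.0680
P = 35500 Pa, so δP = 0.0680 × 35500 = 2410 Pa.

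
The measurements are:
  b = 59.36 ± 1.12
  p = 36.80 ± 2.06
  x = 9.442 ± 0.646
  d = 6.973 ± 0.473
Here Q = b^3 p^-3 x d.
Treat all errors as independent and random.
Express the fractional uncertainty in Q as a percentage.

20.2%

For a monomial Q ∝ b^3, p^-3, x, d, fractional errors add in quadrature:
  (3·δb/b)² = (3×0.0189)² = 0.00320;  (-3·δp/p)² = (-3×0.0560)² = 0.0282;  (1·δx/x)² = (1×0.0684)² = 0.00468;  (1·δd/d)² = (1×0.0678)² = 0.00460
δQ/Q = √(0.0407) = 0.202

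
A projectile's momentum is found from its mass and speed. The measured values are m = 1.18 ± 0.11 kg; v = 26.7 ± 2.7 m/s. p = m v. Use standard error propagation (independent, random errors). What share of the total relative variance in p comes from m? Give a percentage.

45.9%

(δp/p)² = (1·δm/m)² + (1·δv/v)²
  m term: (1×0.0932)² = 0.00869
  v term: (1×0.101)² = 0.0102
Total = 0.0189. Share from m = 0.00869/0.0189 = 0.459.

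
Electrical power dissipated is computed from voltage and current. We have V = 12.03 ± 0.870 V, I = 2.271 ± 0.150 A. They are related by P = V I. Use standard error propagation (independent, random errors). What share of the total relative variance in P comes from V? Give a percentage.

54.5%

(δP/P)² = (1·δV/V)² + (1·δI/I)²
  V term: (1×0.0723)² = 0.00523
  I term: (1×0.0661)² = 0.00436
Total = 0.00959. Share from V = 0.00523/0.00959 = 0.545.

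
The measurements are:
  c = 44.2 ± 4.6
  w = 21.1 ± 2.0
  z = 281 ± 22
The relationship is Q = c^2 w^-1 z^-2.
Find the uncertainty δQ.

0.000325

Products/powers → add relative errors in quadrature, weighted by exponent:
  (2·δc/c)² = (2×0.104)² = 0.0433;  (-1·δw/w)² = (-1×0.0948)² = 0.00898;  (-2·δz/z)² = (-2×0.0783)² = 0.0245
δQ/Q = √(0.0768) = 0.277
Q = 0.00117, so δQ = 0.277 × 0.00117 = 0.000325.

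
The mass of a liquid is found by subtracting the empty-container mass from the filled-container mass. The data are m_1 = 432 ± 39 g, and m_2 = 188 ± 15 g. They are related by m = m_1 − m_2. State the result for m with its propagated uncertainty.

For a sum/difference, combine absolute errors in quadrature:
  (δm_1)² = 1520;  (δm_2)² = 225
δm = √(1750) = 41.8 g
m = 244 g.

244 ± 41.8 g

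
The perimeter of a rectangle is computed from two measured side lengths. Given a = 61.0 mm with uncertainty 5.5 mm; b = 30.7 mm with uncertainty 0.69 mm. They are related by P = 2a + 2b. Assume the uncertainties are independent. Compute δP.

For a sum/difference, combine absolute errors in quadrature:
  (2·δa)² = 121;  (2·δb)² = 1.90
δP = √(123) = 11.1 mm

11.1 mm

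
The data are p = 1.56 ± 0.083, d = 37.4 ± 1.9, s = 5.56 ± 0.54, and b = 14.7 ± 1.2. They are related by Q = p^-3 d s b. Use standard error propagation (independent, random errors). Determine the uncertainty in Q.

169

For a monomial Q ∝ p^-3, d, s, b, fractional errors add in quadrature:
  (-3·δp/p)² = (-3×0.0532)² = 0.0255;  (1·δd/d)² = (1×0.0508)² = 0.00258;  (1·δs/s)² = (1×0.0971)² = 0.00943;  (1·δb/b)² = (1×0.0816)² = 0.00666
δQ/Q = √(0.0442) = 0.210
Q = 805, so δQ = 0.210 × 805 = 169.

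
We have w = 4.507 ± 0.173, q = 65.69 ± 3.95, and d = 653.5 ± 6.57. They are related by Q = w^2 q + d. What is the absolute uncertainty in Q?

Let p = w^2·q = 1334. δp/p = √((2·δw/w)² + (1·δq/q)²) = √(0.00589 + 0.00362) = 0.0975, so δp = 130.
Q = p + d: δQ = √(δp² + δd²) = √(16900 + 43.2) = 130

130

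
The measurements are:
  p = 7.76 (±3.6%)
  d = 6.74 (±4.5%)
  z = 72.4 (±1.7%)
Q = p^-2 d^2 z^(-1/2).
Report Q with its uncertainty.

0.0887 ± 0.0102

Q is a product of powers, so relative uncertainties combine in quadrature:
  (-2·δp/p)² = (-2×0.0360)² = 0.00518;  (2·δd/d)² = (2×0.0450)² = 0.00810;  (−½·δz/z)² = (-0.5×0.0170)² = 7.23e-05
δQ/Q = √(0.0134) = 0.116
Q = 0.0887, so δQ = 0.116 × 0.0887 = 0.0102.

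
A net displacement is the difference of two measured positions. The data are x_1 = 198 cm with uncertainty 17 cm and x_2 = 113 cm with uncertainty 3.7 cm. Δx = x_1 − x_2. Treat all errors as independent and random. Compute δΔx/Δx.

Each term contributes (cᵢ δxᵢ)² to (δΔx)²:
  (δx_1)² = 289;  (δx_2)² = 13.7
δΔx = √(303) = 17.4 cm
Δx = 85.0 cm, so δΔx/Δx = 17.4/85.0 = 0.205.

0.205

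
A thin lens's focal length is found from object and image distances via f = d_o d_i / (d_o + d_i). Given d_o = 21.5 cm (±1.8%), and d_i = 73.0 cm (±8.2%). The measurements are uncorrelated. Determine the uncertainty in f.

∂f/∂d_o = (d_i/(d_o+d_i))² = 0.597;  ∂f/∂d_i = (d_o/(d_o+d_i))² = 0.0518
δf = √((∂f/∂d_o · δd_o)² + (∂f/∂d_i · δd_i)²) = √(0.0533 + 0.0960) = 0.386 cm

0.386 cm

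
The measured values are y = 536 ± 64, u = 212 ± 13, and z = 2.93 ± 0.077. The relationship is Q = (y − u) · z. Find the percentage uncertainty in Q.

20.3%

Let w = y − u = 324. δw = √(δy² + δu²) = √(4100 + 169) = 65.3, so δw/w = 0.202.
Q is then a monomial in w, z:
δQ/Q = √((δw/w)² + (1·δz/z)²) = √(0.0406 + 0.000691) = 0.203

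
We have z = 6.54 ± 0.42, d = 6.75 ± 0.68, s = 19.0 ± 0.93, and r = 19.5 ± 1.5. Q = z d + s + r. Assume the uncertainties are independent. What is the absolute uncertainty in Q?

Let p = z·d = 44.1. δp/p = √((1·δz/z)² + (1·δd/d)²) = √(0.00412 + 0.0101) = 0.119, so δp = 5.27.
Q = p + s + r: δQ = √(δp² + δs² + δr²) = √(27.8 + 0.865 + 2.25) = 5.56

5.56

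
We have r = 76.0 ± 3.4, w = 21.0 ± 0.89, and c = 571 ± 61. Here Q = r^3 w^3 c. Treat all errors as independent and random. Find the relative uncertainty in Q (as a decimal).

0.214

For a monomial Q ∝ r^3, w^3, c, fractional errors add in quadrature:
  (3·δr/r)² = (3×0.0447)² = 0.0180;  (3·δw/w)² = (3×0.0424)² = 0.0162;  (1·δc/c)² = (1×0.107)² = 0.0114
δQ/Q = √(0.0456) = 0.214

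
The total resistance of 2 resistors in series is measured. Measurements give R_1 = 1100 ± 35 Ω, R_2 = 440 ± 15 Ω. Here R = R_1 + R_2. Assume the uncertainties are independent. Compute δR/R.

Sums and differences: (δR)² = Σ (cᵢ δxᵢ)².
  (δR_1)² = 1220;  (δR_2)² = 225
δR = √(1450) = 38.1 Ω
R = 1540 Ω, so δR/R = 38.1/1540 = 0.0247.

0.0247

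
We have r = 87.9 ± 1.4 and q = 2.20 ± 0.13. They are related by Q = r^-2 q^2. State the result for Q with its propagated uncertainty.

Products/powers → add relative errors in quadrature, weighted by exponent:
  (-2·δr/r)² = (-2×0.0159)² = 0.00101;  (2·δq/q)² = (2×0.0591)² = 0.0140
δQ/Q = √(0.0150) = 0.122
Q = 0.000626, so δQ = 0.122 × 0.000626 = 7.67e-05.

(6.26 ± 0.767) × 10^-4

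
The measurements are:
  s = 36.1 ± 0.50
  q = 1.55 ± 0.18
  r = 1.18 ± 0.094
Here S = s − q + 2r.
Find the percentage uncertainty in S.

Absolute uncertainties add in quadrature for a linear combination:
  (δs)² = 0.250;  (δq)² = 0.0324;  (2·δr)² = 0.0353
δS = √(0.318) = 0.564
S = 36.9, so δS/S = 0.564/36.9 = 0.0153.

1.53%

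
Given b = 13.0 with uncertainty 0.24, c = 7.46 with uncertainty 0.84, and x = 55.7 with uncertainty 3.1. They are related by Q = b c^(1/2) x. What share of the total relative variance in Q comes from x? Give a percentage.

(δQ/Q)² = (1·δb/b)² + (½·δc/c)² + (1·δx/x)²
  b term: (1×0.0185)² = 0.000341
  c term: (0.5×0.113)² = 0.00317
  x term: (1×0.0557)² = 0.00310
Total = 0.00661. Share from x = 0.00310/0.00661 = 0.469.

46.9%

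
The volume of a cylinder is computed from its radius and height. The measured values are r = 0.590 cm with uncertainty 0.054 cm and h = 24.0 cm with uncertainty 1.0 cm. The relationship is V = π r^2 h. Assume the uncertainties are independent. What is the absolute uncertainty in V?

Relative error in a monomial: (δV/V)² = Σ (nᵢ · δxᵢ/xᵢ)².
  (2·δr/r)² = (2×0.0915)² = 0.0335;  (1·δh/h)² = (1×0.0417)² = 0.00174
δV/V = √(0.0352) = 0.188
V = 26.2 cm^3, so δV = 0.188 × 26.2 = 4.93 cm^3.

4.93 cm^3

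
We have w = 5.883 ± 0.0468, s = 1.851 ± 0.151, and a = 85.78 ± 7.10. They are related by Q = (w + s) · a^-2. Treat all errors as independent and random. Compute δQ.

Let u = w + s = 7.734. δu = √(δw² + δs²) = √(0.00219 + 0.0228) = 0.158, so δu/u = 0.0204.
Q is then a monomial in u, a:
δQ/Q = √((δu/u)² + (-2·δa/a)²) = √(0.000418 + 0.0274) = 0.167
Q = 0.001051, so δQ = 0.167 × 0.001051 = 0.000175.

0.000175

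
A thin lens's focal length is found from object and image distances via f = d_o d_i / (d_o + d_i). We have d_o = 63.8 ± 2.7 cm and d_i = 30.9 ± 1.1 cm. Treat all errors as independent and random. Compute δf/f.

0.0277

∂f/∂d_o = (d_i/(d_o+d_i))² = 0.106;  ∂f/∂d_i = (d_o/(d_o+d_i))² = 0.454
δf = √((∂f/∂d_o · δd_o)² + (∂f/∂d_i · δd_i)²) = √(0.0826 + 0.249) = 0.576 cm
f = 20.8 cm, so δf/f = 0.576/20.8 = 0.0277.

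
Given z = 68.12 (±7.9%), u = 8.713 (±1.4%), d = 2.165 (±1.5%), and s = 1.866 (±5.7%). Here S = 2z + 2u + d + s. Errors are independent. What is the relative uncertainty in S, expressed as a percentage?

6.83%

Absolute uncertainties add in quadrature for a linear combination:
  (2·δz)² = 116;  (2·δu)² = 0.0595;  (δd)² = 0.00105;  (δs)² = 0.0113
δS = √(116) = 10.8
S = 157.7, so δS/S = 10.8/157.7 = 0.0683.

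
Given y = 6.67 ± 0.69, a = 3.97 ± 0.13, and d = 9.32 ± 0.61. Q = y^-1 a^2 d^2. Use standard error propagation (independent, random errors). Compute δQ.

For a monomial Q ∝ y^-1, a^2, d^2, fractional errors add in quadrature:
  (-1·δy/y)² = (-1×0.103)² = 0.0107;  (2·δa/a)² = (2×0.0327)² = 0.00429;  (2·δd/d)² = (2×0.0655)² = 0.0171
δQ/Q = √(0.0321) = 0.179
Q = 205, so δQ = 0.179 × 205 = 36.8.

36.8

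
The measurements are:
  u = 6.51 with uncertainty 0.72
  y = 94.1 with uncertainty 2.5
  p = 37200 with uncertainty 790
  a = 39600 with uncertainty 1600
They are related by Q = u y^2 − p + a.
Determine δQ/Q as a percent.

Let w = u·y^2 = 57600. δw/w = √((1·δu/u)² + (2·δy/y)²) = √(0.0122 + 0.00282) = 0.123, so δw = 7070.
Q = w − p + a: δQ = √(δw² + δp² + δa²) = √(5e+07 + 6.24e+05 + 2.56e+06) = 7290
Q = 60000, so δQ/Q = 7290/60000 = 0.121.

12.1%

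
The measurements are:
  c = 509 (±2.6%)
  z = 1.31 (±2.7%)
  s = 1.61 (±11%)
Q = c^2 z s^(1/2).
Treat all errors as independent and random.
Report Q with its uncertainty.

Each factor contributes (exponent × relative error)² to (δQ/Q)²:
  (2·δc/c)² = (2×0.0260)² = 0.00270;  (1·δz/z)² = (1×0.0270)² = 0.000729;  (½·δs/s)² = (0.5×0.110)² = 0.00302
δQ/Q = √(0.00646) = 0.0804
Q = 4.31e+05, so δQ = 0.0804 × 4.31e+05 = 34600.

(4.31 ± 0.346) × 10^5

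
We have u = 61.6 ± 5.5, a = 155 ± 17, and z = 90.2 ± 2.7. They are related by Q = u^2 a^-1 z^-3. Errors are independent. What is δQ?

7.61e-06

Q is a product of powers, so relative uncertainties combine in quadrature:
  (2·δu/u)² = (2×0.0893)² = 0.0319;  (-1·δa/a)² = (-1×0.110)² = 0.0120;  (-3·δz/z)² = (-3×0.0299)² = 0.00806
δQ/Q = √(0.0520) = 0.228
Q = 3.34e-05, so δQ = 0.228 × 3.34e-05 = 7.61e-06.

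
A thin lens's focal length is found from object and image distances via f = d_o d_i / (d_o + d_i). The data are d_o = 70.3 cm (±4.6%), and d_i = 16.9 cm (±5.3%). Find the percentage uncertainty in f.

4.36%

∂f/∂d_o = (d_i/(d_o+d_i))² = 0.0376;  ∂f/∂d_i = (d_o/(d_o+d_i))² = 0.650
δf = √((∂f/∂d_o · δd_o)² + (∂f/∂d_i · δd_i)²) = √(0.0148 + 0.339) = 0.595 cm
f = 13.6 cm, so δf/f = 0.595/13.6 = 0.0436.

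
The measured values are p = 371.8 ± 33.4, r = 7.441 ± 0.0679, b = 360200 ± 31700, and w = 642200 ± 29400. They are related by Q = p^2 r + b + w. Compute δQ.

1.9e+05

Let h = p^2·r = 1.029e+06. δh/h = √((2·δp/p)² + (1·δr/r)²) = √(0.0323 + 8.33e-05) = 0.180, so δh = 1.85e+05.
Q = h + b + w: δQ = √(δh² + δb² + δw²) = √(3.42e+10 + 1e+09 + 8.64e+08) = 1.9e+05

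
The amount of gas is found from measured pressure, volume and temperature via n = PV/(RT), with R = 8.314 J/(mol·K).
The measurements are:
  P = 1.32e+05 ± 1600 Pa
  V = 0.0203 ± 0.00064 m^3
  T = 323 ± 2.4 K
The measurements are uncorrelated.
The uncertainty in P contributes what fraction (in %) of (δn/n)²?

(δn/n)² = (1·δP/P)² + (1·δV/V)² + (-1·δT/T)²
  P term: (1×0.0121)² = 0.000147
  V term: (1×0.0315)² = 0.000994
  T term: (-1×0.00743)² = 5.52e-05
Total = 0.00120. Share from P = 0.000147/0.00120 = 0.123.

12.3%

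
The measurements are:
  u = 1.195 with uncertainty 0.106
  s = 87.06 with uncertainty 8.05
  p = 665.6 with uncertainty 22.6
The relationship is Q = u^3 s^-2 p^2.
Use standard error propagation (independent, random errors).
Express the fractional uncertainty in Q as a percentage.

33.1%

Q is a product of powers, so relative uncertainties combine in quadrature:
  (3·δu/u)² = (3×0.0887)² = 0.0708;  (-2·δs/s)² = (-2×0.0925)² = 0.0342;  (2·δp/p)² = (2×0.0340)² = 0.00461
δQ/Q = √(0.110) = 0.331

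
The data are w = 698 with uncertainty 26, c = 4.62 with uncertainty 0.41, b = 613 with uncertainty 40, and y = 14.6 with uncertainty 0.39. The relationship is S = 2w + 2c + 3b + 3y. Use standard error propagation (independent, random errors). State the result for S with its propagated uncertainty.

3290 ± 131

For a sum/difference, combine absolute errors in quadrature:
  (2·δw)² = 2700;  (2·δc)² = 0.672;  (3·δb)² = 14400;  (3·δy)² = 1.37
δS = √(17100) = 131
S = 3290.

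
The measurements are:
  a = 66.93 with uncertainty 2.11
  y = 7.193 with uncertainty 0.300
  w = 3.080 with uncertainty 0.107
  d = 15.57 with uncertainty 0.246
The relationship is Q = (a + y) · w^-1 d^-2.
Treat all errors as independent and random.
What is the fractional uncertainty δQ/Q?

Let u = a + y = 74.12. δu = √(δa² + δy²) = √(4.45 + 0.0900) = 2.13, so δu/u = 0.0288.
Q is then a monomial in u, w, d:
δQ/Q = √((δu/u)² + (-1·δw/w)² + (-2·δd/d)²) = √(0.000827 + 0.00121 + 0.000999) = 0.0551

0.0551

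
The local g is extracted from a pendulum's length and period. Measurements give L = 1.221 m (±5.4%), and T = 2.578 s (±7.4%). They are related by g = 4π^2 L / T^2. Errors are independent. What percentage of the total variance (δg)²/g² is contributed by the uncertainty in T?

88.3%

(δg/g)² = (1·δL/L)² + (-2·δT/T)²
  L term: (1×0.0540)² = 0.00292
  T term: (-2×0.0740)² = 0.0219
Total = 0.0248. Share from T = 0.0219/0.0248 = 0.883.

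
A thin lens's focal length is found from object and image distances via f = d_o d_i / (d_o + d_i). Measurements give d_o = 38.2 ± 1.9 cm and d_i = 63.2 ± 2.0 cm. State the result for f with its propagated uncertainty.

23.8 ± 0.791 cm

∂f/∂d_o = (d_i/(d_o+d_i))² = 0.388;  ∂f/∂d_i = (d_o/(d_o+d_i))² = 0.142
δf = √((∂f/∂d_o · δd_o)² + (∂f/∂d_i · δd_i)²) = √(0.545 + 0.0806) = 0.791 cm
f = 23.8 cm.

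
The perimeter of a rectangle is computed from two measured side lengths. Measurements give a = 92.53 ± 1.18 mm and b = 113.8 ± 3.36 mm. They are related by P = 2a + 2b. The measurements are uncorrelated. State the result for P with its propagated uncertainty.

Absolute uncertainties add in quadrature for a linear combination:
  (2·δa)² = 5.57;  (2·δb)² = 45.2
δP = √(50.7) = 7.12 mm
P = 412.7 mm.

412.7 ± 7.12 mm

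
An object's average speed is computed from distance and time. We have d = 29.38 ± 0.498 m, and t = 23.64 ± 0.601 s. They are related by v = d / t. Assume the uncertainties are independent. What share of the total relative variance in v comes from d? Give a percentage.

30.8%

(δv/v)² = (1·δd/d)² + (-1·δt/t)²
  d term: (1×0.0170)² = 0.000287
  t term: (-1×0.0254)² = 0.000646
Total = 0.000934. Share from d = 0.000287/0.000934 = 0.308.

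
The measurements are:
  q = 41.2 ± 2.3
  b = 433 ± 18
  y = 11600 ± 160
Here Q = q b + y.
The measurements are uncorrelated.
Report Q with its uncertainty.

29400 ± 1250

Let p = q·b = 17800. δp/p = √((1·δq/q)² + (1·δb/b)²) = √(0.00312 + 0.00173) = 0.0696, so δp = 1240.
Q = p + y: δQ = √(δp² + δy²) = √(1.54e+06 + 25600) = 1250
Q = 29400.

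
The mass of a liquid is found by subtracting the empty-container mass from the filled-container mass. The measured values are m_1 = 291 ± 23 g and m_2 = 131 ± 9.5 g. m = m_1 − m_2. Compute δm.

24.9 g

Absolute uncertainties add in quadrature for a linear combination:
  (δm_1)² = 529;  (δm_2)² = 90.2
δm = √(619) = 24.9 g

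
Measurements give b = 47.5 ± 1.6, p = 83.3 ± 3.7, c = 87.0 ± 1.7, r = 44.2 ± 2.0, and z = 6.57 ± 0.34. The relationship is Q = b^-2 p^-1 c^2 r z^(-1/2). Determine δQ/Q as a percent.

Each factor contributes (exponent × relative error)² to (δQ/Q)²:
  (-2·δb/b)² = (-2×0.0337)² = 0.00454;  (-1·δp/p)² = (-1×0.0444)² = 0.00197;  (2·δc/c)² = (2×0.0195)² = 0.00153;  (1·δr/r)² = (1×0.0452)² = 0.00205;  (−½·δz/z)² = (-0.5×0.0518)² = 0.000670
δQ/Q = √(0.0108) = 0.104

10.4%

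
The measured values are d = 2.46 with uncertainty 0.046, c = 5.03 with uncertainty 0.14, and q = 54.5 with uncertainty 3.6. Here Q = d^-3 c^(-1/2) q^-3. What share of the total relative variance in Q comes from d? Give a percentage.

7.39%

(δQ/Q)² = (-3·δd/d)² + (−½·δc/c)² + (-3·δq/q)²
  d term: (-3×0.0187)² = 0.00315
  c term: (-0.5×0.0278)² = 0.000194
  q term: (-3×0.0661)² = 0.0393
Total = 0.0426. Share from d = 0.00315/0.0426 = 0.0739.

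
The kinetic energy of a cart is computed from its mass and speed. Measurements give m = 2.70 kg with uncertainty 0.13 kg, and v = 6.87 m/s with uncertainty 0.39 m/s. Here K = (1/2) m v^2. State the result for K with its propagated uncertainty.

Products/powers → add relative errors in quadrature, weighted by exponent:
  (1·δm/m)² = (1×0.0481)² = 0.00232;  (2·δv/v)² = (2×0.0568)² = 0.0129
δK/K = √(0.0152) = 0.123
K = 63.7 J, so δK = 0.123 × 63.7 = 7.86 J.

63.7 ± 7.86 J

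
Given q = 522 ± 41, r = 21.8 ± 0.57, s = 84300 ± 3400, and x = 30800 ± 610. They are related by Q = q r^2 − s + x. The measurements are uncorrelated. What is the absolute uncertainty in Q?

Let p = q·r^2 = 2.48e+05. δp/p = √((1·δq/q)² + (2·δr/r)²) = √(0.00617 + 0.00273) = 0.0944, so δp = 23400.
Q = p − s + x: δQ = √(δp² + δs² + δx²) = √(5.48e+08 + 1.16e+07 + 3.72e+05) = 23700

23700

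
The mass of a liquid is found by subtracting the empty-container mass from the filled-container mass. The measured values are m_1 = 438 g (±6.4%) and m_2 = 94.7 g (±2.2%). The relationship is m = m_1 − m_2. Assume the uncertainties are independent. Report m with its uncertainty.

343 ± 28.1 g

m is a linear combination, so absolute uncertainties add in quadrature:
  (δm_1)² = 786;  (δm_2)² = 4.34
δm = √(790) = 28.1 g
m = 343 g.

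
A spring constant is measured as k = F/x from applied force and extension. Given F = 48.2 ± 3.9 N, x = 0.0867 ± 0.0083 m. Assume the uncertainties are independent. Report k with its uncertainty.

556 ± 69.7 N/m

Products/powers → add relative errors in quadrature, weighted by exponent:
  (1·δF/F)² = (1×0.0809)² = 0.00655;  (-1·δx/x)² = (-1×0.0957)² = 0.00916
δk/k = √(0.0157) = 0.125
k = 556 N/m, so δk = 0.125 × 556 = 69.7 N/m.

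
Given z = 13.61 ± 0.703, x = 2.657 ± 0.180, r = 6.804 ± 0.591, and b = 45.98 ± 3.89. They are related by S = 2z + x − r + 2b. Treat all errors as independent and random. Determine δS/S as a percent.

6.89%

For a sum/difference, combine absolute errors in quadrature:
  (2·δz)² = 1.98;  (δx)² = 0.0324;  (δr)² = 0.349;  (2·δb)² = 60.5
δS = √(62.9) = 7.93
S = 115.0, so δS/S = 7.93/115.0 = 0.0689.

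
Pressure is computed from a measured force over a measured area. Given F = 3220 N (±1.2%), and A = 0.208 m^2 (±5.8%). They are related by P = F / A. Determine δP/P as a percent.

P is a product of powers, so relative uncertainties combine in quadrature:
  (1·δF/F)² = (1×0.0120)² = 0.000144;  (-1·δA/A)² = (-1×0.0580)² = 0.00336
δP/P = √(0.00351) = 0.0592

5.92%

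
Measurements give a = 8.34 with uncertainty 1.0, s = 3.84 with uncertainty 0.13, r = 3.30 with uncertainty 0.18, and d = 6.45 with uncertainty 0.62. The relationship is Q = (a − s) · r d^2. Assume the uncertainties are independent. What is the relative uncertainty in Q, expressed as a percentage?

30.0%

Let u = a − s = 4.50. δu = √(δa² + δs²) = √(1.00 + 0.0169) = 1.01, so δu/u = 0.224.
Q is then a monomial in u, r, d:
δQ/Q = √((δu/u)² + (1·δr/r)² + (2·δd/d)²) = √(0.0502 + 0.00298 + 0.0370) = 0.300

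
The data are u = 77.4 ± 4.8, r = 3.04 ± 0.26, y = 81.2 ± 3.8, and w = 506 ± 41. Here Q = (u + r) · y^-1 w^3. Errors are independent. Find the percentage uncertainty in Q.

Let h = u + r = 80.4. δh = √(δu² + δr²) = √(23.0 + 0.0676) = 4.81, so δh/h = 0.0598.
Q is then a monomial in h, y, w:
δQ/Q = √((δh/h)² + (-1·δy/y)² + (3·δw/w)²) = √(0.00357 + 0.00219 + 0.0591) = 0.255

25.5%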